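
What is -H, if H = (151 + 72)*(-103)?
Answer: 22969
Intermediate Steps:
H = -22969 (H = 223*(-103) = -22969)
-H = -1*(-22969) = 22969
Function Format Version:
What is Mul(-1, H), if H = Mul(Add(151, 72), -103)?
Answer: 22969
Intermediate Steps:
H = -22969 (H = Mul(223, -103) = -22969)
Mul(-1, H) = Mul(-1, -22969) = 22969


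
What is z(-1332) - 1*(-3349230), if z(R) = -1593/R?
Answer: 495686217/148 ≈ 3.3492e+6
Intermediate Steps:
z(-1332) - 1*(-3349230) = -1593/(-1332) - 1*(-3349230) = -1593*(-1/1332) + 3349230 = 177/148 + 3349230 = 495686217/148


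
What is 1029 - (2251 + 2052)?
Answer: -3274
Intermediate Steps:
1029 - (2251 + 2052) = 1029 - 1*4303 = 1029 - 4303 = -3274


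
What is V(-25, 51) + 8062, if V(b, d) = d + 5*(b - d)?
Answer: 7733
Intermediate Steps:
V(b, d) = -4*d + 5*b (V(b, d) = d + (-5*d + 5*b) = -4*d + 5*b)
V(-25, 51) + 8062 = (-4*51 + 5*(-25)) + 8062 = (-204 - 125) + 8062 = -329 + 8062 = 7733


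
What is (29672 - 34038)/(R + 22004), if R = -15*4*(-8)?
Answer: -2183/11242 ≈ -0.19418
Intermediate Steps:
R = 480 (R = -60*(-8) = 480)
(29672 - 34038)/(R + 22004) = (29672 - 34038)/(480 + 22004) = -4366/22484 = -4366*1/22484 = -2183/11242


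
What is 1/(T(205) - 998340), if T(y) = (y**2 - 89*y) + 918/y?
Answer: -205/199783882 ≈ -1.0261e-6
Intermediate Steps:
T(y) = y**2 - 89*y + 918/y
1/(T(205) - 998340) = 1/((918 + 205**2*(-89 + 205))/205 - 998340) = 1/((918 + 42025*116)/205 - 998340) = 1/((918 + 4874900)/205 - 998340) = 1/((1/205)*4875818 - 998340) = 1/(4875818/205 - 998340) = 1/(-199783882/205) = -205/199783882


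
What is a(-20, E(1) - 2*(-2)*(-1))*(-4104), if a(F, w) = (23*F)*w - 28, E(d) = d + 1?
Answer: -3660768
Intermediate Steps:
E(d) = 1 + d
a(F, w) = -28 + 23*F*w (a(F, w) = 23*F*w - 28 = -28 + 23*F*w)
a(-20, E(1) - 2*(-2)*(-1))*(-4104) = (-28 + 23*(-20)*((1 + 1) - 2*(-2)*(-1)))*(-4104) = (-28 + 23*(-20)*(2 - (-4)*(-1)))*(-4104) = (-28 + 23*(-20)*(2 - 1*4))*(-4104) = (-28 + 23*(-20)*(2 - 4))*(-4104) = (-28 + 23*(-20)*(-2))*(-4104) = (-28 + 920)*(-4104) = 892*(-4104) = -3660768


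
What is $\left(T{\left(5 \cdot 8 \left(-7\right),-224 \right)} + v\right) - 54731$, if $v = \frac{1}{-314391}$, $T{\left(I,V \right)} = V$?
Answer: $- \frac{17277357406}{314391} \approx -54955.0$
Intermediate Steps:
$v = - \frac{1}{314391} \approx -3.1808 \cdot 10^{-6}$
$\left(T{\left(5 \cdot 8 \left(-7\right),-224 \right)} + v\right) - 54731 = \left(-224 - \frac{1}{314391}\right) - 54731 = - \frac{70423585}{314391} - 54731 = - \frac{17277357406}{314391}$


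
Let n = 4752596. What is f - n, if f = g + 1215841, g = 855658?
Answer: -2681097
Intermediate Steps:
f = 2071499 (f = 855658 + 1215841 = 2071499)
f - n = 2071499 - 1*4752596 = 2071499 - 4752596 = -2681097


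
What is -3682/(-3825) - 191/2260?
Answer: 1518149/1728900 ≈ 0.87810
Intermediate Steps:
-3682/(-3825) - 191/2260 = -3682*(-1/3825) - 191*1/2260 = 3682/3825 - 191/2260 = 1518149/1728900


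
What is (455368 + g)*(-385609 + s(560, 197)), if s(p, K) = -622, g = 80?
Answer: -175908136488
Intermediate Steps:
(455368 + g)*(-385609 + s(560, 197)) = (455368 + 80)*(-385609 - 622) = 455448*(-386231) = -175908136488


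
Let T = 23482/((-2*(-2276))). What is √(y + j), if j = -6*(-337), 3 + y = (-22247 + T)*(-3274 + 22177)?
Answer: 3*I*√60498053668109/1138 ≈ 20505.0*I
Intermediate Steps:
T = 11741/2276 (T = 23482/4552 = 23482*(1/4552) = 11741/2276 ≈ 5.1586)
y = -956915820021/2276 (y = -3 + (-22247 + 11741/2276)*(-3274 + 22177) = -3 - 50622431/2276*18903 = -3 - 956915813193/2276 = -956915820021/2276 ≈ -4.2044e+8)
j = 2022
√(y + j) = √(-956915820021/2276 + 2022) = √(-956911217949/2276) = 3*I*√60498053668109/1138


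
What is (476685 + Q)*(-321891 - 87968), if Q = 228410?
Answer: -288989531605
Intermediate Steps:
(476685 + Q)*(-321891 - 87968) = (476685 + 228410)*(-321891 - 87968) = 705095*(-409859) = -288989531605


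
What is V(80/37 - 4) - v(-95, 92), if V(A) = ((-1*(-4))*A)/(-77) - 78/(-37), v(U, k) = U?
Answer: 276933/2849 ≈ 97.204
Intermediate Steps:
V(A) = 78/37 - 4*A/77 (V(A) = (4*A)*(-1/77) - 78*(-1/37) = -4*A/77 + 78/37 = 78/37 - 4*A/77)
V(80/37 - 4) - v(-95, 92) = (78/37 - 4*(80/37 - 4)/77) - 1*(-95) = (78/37 - 4*(80*(1/37) - 4)/77) + 95 = (78/37 - 4*(80/37 - 4)/77) + 95 = (78/37 - 4/77*(-68/37)) + 95 = (78/37 + 272/2849) + 95 = 6278/2849 + 95 = 276933/2849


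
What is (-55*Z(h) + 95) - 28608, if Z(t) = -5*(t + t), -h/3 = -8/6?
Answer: -26313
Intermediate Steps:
h = 4 (h = -(-24)/6 = -3*(-4/3) = 4)
Z(t) = -10*t
(-55*Z(h) + 95) - 28608 = (-(-550)*4 + 95) - 28608 = (-55*(-40) + 95) - 28608 = (2200 + 95) - 28608 = 2295 - 28608 = -26313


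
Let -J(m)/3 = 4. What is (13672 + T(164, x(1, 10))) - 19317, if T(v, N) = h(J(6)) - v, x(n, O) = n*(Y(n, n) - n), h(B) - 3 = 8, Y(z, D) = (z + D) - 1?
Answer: -5798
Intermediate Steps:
Y(z, D) = -1 + D + z (Y(z, D) = (D + z) - 1 = -1 + D + z)
J(m) = -12 (J(m) = -3*4 = -12)
h(B) = 11 (h(B) = 3 + 8 = 11)
x(n, O) = n*(-1 + n) (x(n, O) = n*((-1 + n + n) - n) = n*((-1 + 2*n) - n) = n*(-1 + n))
T(v, N) = 11 - v
(13672 + T(164, x(1, 10))) - 19317 = (13672 + (11 - 1*164)) - 19317 = (13672 + (11 - 164)) - 19317 = (13672 - 153) - 19317 = 13519 - 19317 = -5798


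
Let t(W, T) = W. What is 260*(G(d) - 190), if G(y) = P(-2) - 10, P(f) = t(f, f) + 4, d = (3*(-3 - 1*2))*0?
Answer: -51480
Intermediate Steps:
d = 0 (d = (3*(-3 - 2))*0 = (3*(-5))*0 = -15*0 = 0)
P(f) = 4 + f (P(f) = f + 4 = 4 + f)
G(y) = -8 (G(y) = (4 - 2) - 10 = 2 - 10 = -8)
260*(G(d) - 190) = 260*(-8 - 190) = 260*(-198) = -51480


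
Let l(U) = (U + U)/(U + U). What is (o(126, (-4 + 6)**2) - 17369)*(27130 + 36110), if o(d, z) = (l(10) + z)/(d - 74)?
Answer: -14279323230/13 ≈ -1.0984e+9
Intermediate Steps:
l(U) = 1 (l(U) = (2*U)/((2*U)) = (2*U)*(1/(2*U)) = 1)
o(d, z) = (1 + z)/(-74 + d) (o(d, z) = (1 + z)/(d - 74) = (1 + z)/(-74 + d))
(o(126, (-4 + 6)**2) - 17369)*(27130 + 36110) = ((1 + (-4 + 6)**2)/(-74 + 126) - 17369)*(27130 + 36110) = ((1 + 2**2)/52 - 17369)*63240 = ((1 + 4)/52 - 17369)*63240 = ((1/52)*5 - 17369)*63240 = (5/52 - 17369)*63240 = -903183/52*63240 = -14279323230/13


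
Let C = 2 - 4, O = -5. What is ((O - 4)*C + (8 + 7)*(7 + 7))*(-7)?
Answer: -1596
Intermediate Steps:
C = -2
((O - 4)*C + (8 + 7)*(7 + 7))*(-7) = ((-5 - 4)*(-2) + (8 + 7)*(7 + 7))*(-7) = (-9*(-2) + 15*14)*(-7) = (18 + 210)*(-7) = 228*(-7) = -1596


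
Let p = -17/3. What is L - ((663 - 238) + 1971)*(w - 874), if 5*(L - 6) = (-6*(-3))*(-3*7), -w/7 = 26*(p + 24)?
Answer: 151330316/15 ≈ 1.0089e+7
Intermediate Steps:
p = -17/3 (p = -17*1/3 = -17/3 ≈ -5.6667)
w = -10010/3 (w = -182*(-17/3 + 24) = -182*55/3 = -7*1430/3 = -10010/3 ≈ -3336.7)
L = -348/5 (L = 6 + ((-6*(-3))*(-3*7))/5 = 6 + (18*(-21))/5 = 6 + (1/5)*(-378) = 6 - 378/5 = -348/5 ≈ -69.600)
L - ((663 - 238) + 1971)*(w - 874) = -348/5 - ((663 - 238) + 1971)*(-10010/3 - 874) = -348/5 - (425 + 1971)*(-12632)/3 = -348/5 - 2396*(-12632)/3 = -348/5 - 1*(-30266272/3) = -348/5 + 30266272/3 = 151330316/15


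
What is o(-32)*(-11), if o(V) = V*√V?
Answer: 1408*I*√2 ≈ 1991.2*I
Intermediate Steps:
o(V) = V^(3/2)
o(-32)*(-11) = (-32)^(3/2)*(-11) = -128*I*√2*(-11) = 1408*I*√2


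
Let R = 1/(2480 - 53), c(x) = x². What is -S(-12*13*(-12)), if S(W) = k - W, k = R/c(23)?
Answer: 2403428975/1283883 ≈ 1872.0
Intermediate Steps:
R = 1/2427 ≈ 0.00041203
k = 1/1283883 (k = 1/(2427*(23²)) = (1/2427)/529 = (1/2427)*(1/529) = 1/1283883 ≈ 7.7889e-7)
S(W) = 1/1283883 - W
-S(-12*13*(-12)) = -(1/1283883 - (-12*13)*(-12)) = -(1/1283883 - (-156)*(-12)) = -(1/1283883 - 1*1872) = -(1/1283883 - 1872) = -1*(-2403428975/1283883) = 2403428975/1283883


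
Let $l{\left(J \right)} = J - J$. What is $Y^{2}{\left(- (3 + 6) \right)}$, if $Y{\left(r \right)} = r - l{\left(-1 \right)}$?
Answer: $81$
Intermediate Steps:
$l{\left(J \right)} = 0$
$Y{\left(r \right)} = r$ ($Y{\left(r \right)} = r - 0 = r + 0 = r$)
$Y^{2}{\left(- (3 + 6) \right)} = \left(- (3 + 6)\right)^{2} = \left(\left(-1\right) 9\right)^{2} = \left(-9\right)^{2} = 81$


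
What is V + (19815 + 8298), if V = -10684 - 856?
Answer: 16573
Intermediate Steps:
V = -11540
V + (19815 + 8298) = -11540 + (19815 + 8298) = -11540 + 28113 = 16573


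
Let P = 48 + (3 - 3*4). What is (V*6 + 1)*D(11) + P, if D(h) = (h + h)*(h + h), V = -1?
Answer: -2381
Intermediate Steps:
D(h) = 4*h² (D(h) = (2*h)*(2*h) = 4*h²)
P = 39 (P = 48 + (3 - 12) = 48 - 9 = 39)
(V*6 + 1)*D(11) + P = (-1*6 + 1)*(4*11²) + 39 = (-6 + 1)*(4*121) + 39 = -5*484 + 39 = -2420 + 39 = -2381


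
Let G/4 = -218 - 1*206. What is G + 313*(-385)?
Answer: -122201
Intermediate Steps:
G = -1696 (G = 4*(-218 - 1*206) = 4*(-218 - 206) = 4*(-424) = -1696)
G + 313*(-385) = -1696 + 313*(-385) = -1696 - 120505 = -122201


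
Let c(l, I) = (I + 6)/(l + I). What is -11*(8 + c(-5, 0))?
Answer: -374/5 ≈ -74.800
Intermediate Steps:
c(l, I) = (6 + I)/(I + l)
-11*(8 + c(-5, 0)) = -11*(8 + (6 + 0)/(0 - 5)) = -11*(8 + 6/(-5)) = -11*(8 - ⅕*6) = -11*(8 - 6/5) = -11*34/5 = -374/5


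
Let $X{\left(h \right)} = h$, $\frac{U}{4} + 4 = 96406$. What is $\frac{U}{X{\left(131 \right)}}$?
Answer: $\frac{385608}{131} \approx 2943.6$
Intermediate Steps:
$U = 385608$ ($U = -16 + 4 \cdot 96406 = -16 + 385624 = 385608$)
$\frac{U}{X{\left(131 \right)}} = \frac{385608}{131}$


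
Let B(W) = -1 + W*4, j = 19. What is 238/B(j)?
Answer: 238/75 ≈ 3.1733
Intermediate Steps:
B(W) = -1 + 4*W
238/B(j) = 238/(-1 + 4*19) = 238/(-1 + 76) = 238/75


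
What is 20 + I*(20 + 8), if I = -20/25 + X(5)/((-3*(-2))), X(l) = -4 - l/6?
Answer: -1123/45 ≈ -24.956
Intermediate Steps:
X(l) = -4 - l/6
I = -289/180 (I = -20/25 + (-4 - 1/6*5)/((-3*(-2))) = -20*1/25 + (-4 - 5/6)/6 = -4/5 - 29/6*1/6 = -4/5 - 29/36 = -289/180 ≈ -1.6056)
20 + I*(20 + 8) = 20 - 289*(20 + 8)/180 = 20 - 289/180*28 = 20 - 2023/45 = -1123/45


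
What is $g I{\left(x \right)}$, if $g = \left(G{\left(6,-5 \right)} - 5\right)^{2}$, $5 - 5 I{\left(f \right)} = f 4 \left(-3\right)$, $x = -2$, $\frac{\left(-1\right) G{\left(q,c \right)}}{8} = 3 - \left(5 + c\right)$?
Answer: $- \frac{15979}{5} \approx -3195.8$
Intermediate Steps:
$G{\left(q,c \right)} = 16 + 8 c$ ($G{\left(q,c \right)} = - 8 \left(3 - \left(5 + c\right)\right) = - 8 \left(-2 - c\right) = 16 + 8 c$)
$I{\left(f \right)} = 1 + \frac{12 f}{5}$ ($I{\left(f \right)} = 1 - \frac{f 4 \left(-3\right)}{5} = 1 - \frac{4 f \left(-3\right)}{5} = 1 - \frac{\left(-12\right) f}{5} = 1 + \frac{12 f}{5}$)
$g = 841$ ($g = \left(\left(16 + 8 \left(-5\right)\right) - 5\right)^{2} = \left(\left(16 - 40\right) - 5\right)^{2} = \left(-24 - 5\right)^{2} = \left(-29\right)^{2} = 841$)
$g I{\left(x \right)} = 841 \left(1 + \frac{12}{5} \left(-2\right)\right) = 841 \left(1 - \frac{24}{5}\right) = 841 \left(- \frac{19}{5}\right) = - \frac{15979}{5}$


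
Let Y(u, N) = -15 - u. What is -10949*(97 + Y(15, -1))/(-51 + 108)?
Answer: -733583/57 ≈ -12870.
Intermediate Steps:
-10949*(97 + Y(15, -1))/(-51 + 108) = -10949*(97 + (-15 - 1*15))/(-51 + 108) = -10949*(97 + (-15 - 15))/57 = -10949*(97 - 30)/57 = -733583/57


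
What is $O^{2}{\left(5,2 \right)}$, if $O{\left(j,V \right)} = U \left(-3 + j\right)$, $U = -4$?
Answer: $64$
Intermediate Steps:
$O{\left(j,V \right)} = 12 - 4 j$ ($O{\left(j,V \right)} = - 4 \left(-3 + j\right) = 12 - 4 j$)
$O^{2}{\left(5,2 \right)} = \left(12 - 20\right)^{2} = \left(-8\right)^{2} = 64$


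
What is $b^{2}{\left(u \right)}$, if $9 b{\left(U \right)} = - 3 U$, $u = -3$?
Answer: $1$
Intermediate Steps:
$b{\left(U \right)} = - \frac{U}{3}$ ($b{\left(U \right)} = \frac{\left(-3\right) U}{9} = - \frac{U}{3}$)
$b^{2}{\left(u \right)} = \left(\left(- \frac{1}{3}\right) \left(-3\right)\right)^{2} = 1^{2} = 1$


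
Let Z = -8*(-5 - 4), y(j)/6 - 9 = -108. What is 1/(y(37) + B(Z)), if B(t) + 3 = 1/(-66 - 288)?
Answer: -354/211339 ≈ -0.0016750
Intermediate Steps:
y(j) = -594 (y(j) = 54 + 6*(-108) = 54 - 648 = -594)
Z = 72 (Z = -8*(-9) = 72)
B(t) = -1063/354 (B(t) = -3 + 1/(-66 - 288) = -3 + 1/(-354) = -3 - 1/354 = -1063/354)
1/(y(37) + B(Z)) = 1/(-594 - 1063/354) = 1/(-211339/354) = -354/211339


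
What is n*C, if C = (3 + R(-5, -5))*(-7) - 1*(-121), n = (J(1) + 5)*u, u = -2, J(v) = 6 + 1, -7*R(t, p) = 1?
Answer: -2424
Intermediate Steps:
R(t, p) = -1/7 (R(t, p) = -1/7*1 = -1/7)
J(v) = 7
n = -24 (n = (7 + 5)*(-2) = 12*(-2) = -24)
C = 101 (C = (3 - 1/7)*(-7) - 1*(-121) = (20/7)*(-7) + 121 = -20 + 121 = 101)
n*C = -24*101 = -2424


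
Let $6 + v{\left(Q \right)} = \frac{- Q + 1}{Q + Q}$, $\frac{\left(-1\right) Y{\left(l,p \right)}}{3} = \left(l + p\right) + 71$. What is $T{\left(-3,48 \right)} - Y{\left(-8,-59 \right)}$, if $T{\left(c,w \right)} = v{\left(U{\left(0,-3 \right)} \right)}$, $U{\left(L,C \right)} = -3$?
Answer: $\frac{16}{3} \approx 5.3333$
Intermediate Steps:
$Y{\left(l,p \right)} = -213 - 3 l - 3 p$ ($Y{\left(l,p \right)} = - 3 \left(\left(l + p\right) + 71\right) = - 3 \left(71 + l + p\right) = -213 - 3 l - 3 p$)
$v{\left(Q \right)} = -6 + \frac{1 - Q}{2 Q}$ ($v{\left(Q \right)} = -6 + \frac{- Q + 1}{Q + Q} = -6 + \frac{1 - Q}{2 Q}$)
$T{\left(c,w \right)} = - \frac{20}{3}$ ($T{\left(c,w \right)} = \frac{1 - -39}{2 \left(-3\right)} = \frac{1}{2} \left(- \frac{1}{3}\right) \left(1 + 39\right) = \frac{1}{2} \left(- \frac{1}{3}\right) 40 = - \frac{20}{3}$)
$T{\left(-3,48 \right)} - Y{\left(-8,-59 \right)} = - \frac{20}{3} - \left(-213 - -24 - -177\right) = - \frac{20}{3} - \left(-213 + 24 + 177\right) = - \frac{20}{3} - -12 = - \frac{20}{3} + 12 = \frac{16}{3}$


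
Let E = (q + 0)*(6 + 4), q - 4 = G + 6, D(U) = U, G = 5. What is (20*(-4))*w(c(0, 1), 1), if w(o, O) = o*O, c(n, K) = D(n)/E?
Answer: 0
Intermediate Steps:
q = 15 (q = 4 + (5 + 6) = 4 + 11 = 15)
E = 150 (E = (15 + 0)*(6 + 4) = 15*10 = 150)
c(n, K) = n/150
w(o, O) = O*o
(20*(-4))*w(c(0, 1), 1) = (20*(-4))*(1*((1/150)*0)) = -80*0 = 0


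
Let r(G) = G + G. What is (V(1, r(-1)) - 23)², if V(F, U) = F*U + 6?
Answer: 361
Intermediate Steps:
r(G) = 2*G
V(F, U) = 6 + F*U
(V(1, r(-1)) - 23)² = ((6 + 1*(2*(-1))) - 23)² = ((6 + 1*(-2)) - 23)² = ((6 - 2) - 23)² = (4 - 23)² = (-19)² = 361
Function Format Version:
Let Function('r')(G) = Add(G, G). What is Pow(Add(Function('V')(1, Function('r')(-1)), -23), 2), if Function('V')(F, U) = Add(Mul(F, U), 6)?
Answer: 361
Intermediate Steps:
Function('r')(G) = Mul(2, G)
Function('V')(F, U) = Add(6, Mul(F, U))
Pow(Add(Function('V')(1, Function('r')(-1)), -23), 2) = Pow(Add(Add(6, Mul(1, Mul(2, -1))), -23), 2) = Pow(Add(Add(6, Mul(1, -2)), -23), 2) = Pow(Add(Add(6, -2), -23), 2) = Pow(Add(4, -23), 2) = Pow(-19, 2) = 361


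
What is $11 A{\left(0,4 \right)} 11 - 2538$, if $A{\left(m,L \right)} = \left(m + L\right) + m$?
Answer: $-2054$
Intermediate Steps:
$A{\left(m,L \right)} = L + 2 m$ ($A{\left(m,L \right)} = \left(L + m\right) + m = L + 2 m$)
$11 A{\left(0,4 \right)} 11 - 2538 = 11 \left(4 + 2 \cdot 0\right) 11 - 2538 = 11 \left(4 + 0\right) 11 - 2538 = 11 \cdot 4 \cdot 11 - 2538 = 44 \cdot 11 - 2538 = 484 - 2538 = -2054$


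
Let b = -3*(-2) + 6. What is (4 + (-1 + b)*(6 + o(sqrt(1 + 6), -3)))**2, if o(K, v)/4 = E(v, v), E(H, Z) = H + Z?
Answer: 37636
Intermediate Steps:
b = 12 (b = 6 + 6 = 12)
o(K, v) = 8*v (o(K, v) = 4*(v + v) = 4*(2*v) = 8*v)
(4 + (-1 + b)*(6 + o(sqrt(1 + 6), -3)))**2 = (4 + (-1 + 12)*(6 + 8*(-3)))**2 = (4 + 11*(6 - 24))**2 = (4 + 11*(-18))**2 = (4 - 198)**2 = (-194)**2 = 37636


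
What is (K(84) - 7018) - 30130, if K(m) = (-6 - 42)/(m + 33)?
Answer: -1448788/39 ≈ -37148.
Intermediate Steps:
K(m) = -48/(33 + m)
(K(84) - 7018) - 30130 = (-48/(33 + 84) - 7018) - 30130 = (-48/117 - 7018) - 30130 = (-48*1/117 - 7018) - 30130 = (-16/39 - 7018) - 30130 = -273718/39 - 30130 = -1448788/39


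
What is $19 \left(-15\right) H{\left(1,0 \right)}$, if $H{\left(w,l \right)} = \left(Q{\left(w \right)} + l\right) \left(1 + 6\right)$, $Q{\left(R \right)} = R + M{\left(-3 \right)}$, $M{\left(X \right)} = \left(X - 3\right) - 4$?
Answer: $17955$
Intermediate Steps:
$M{\left(X \right)} = -7 + X$ ($M{\left(X \right)} = \left(-3 + X\right) - 4 = -7 + X$)
$Q{\left(R \right)} = -10 + R$ ($Q{\left(R \right)} = R - 10 = -10 + R$)
$H{\left(w,l \right)} = -70 + 7 l + 7 w$ ($H{\left(w,l \right)} = \left(\left(-10 + w\right) + l\right) \left(1 + 6\right) = \left(-10 + l + w\right) 7 = -70 + 7 l + 7 w$)
$19 \left(-15\right) H{\left(1,0 \right)} = 19 \left(-15\right) \left(-70 + 7 \cdot 0 + 7 \cdot 1\right) = - 285 \left(-70 + 0 + 7\right) = \left(-285\right) \left(-63\right) = 17955$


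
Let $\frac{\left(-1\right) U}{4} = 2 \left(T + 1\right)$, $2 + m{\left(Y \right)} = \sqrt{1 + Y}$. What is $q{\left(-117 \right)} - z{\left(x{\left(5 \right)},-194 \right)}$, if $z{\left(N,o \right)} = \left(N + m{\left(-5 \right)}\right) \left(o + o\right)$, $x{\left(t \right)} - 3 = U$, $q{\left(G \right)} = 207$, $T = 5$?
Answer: $-18029 + 776 i \approx -18029.0 + 776.0 i$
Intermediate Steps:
$m{\left(Y \right)} = -2 + \sqrt{1 + Y}$
$U = -48$ ($U = - 4 \cdot 2 \left(5 + 1\right) = - 4 \cdot 2 \cdot 6 = \left(-4\right) 12 = -48$)
$x{\left(t \right)} = -45$ ($x{\left(t \right)} = 3 - 48 = -45$)
$z{\left(N,o \right)} = 2 o \left(-2 + N + 2 i\right)$ ($z{\left(N,o \right)} = \left(N - \left(2 - \sqrt{1 - 5}\right)\right) \left(o + o\right) = \left(N - \left(2 - \sqrt{-4}\right)\right) 2 o = \left(N - \left(2 - 2 i\right)\right) 2 o = \left(-2 + N + 2 i\right) 2 o = 2 o \left(-2 + N + 2 i\right)$)
$q{\left(-117 \right)} - z{\left(x{\left(5 \right)},-194 \right)} = 207 - 2 \left(-194\right) \left(-2 - 45 + 2 i\right) = 207 - 2 \left(-194\right) \left(-47 + 2 i\right) = 207 - \left(18236 - 776 i\right) = -18029 + 776 i$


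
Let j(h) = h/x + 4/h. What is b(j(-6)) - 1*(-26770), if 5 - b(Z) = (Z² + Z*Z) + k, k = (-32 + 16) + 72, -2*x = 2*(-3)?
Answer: 240343/9 ≈ 26705.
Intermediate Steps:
x = 3 (x = -(-3) = -½*(-6) = 3)
k = 56 (k = -16 + 72 = 56)
j(h) = 4/h + h/3 (j(h) = h/3 + 4/h = 4/h + h/3)
b(Z) = -51 - 2*Z² (b(Z) = 5 - ((Z² + Z*Z) + 56) = 5 - ((Z² + Z²) + 56) = 5 - (2*Z² + 56) = 5 - (56 + 2*Z²) = 5 + (-56 - 2*Z²) = -51 - 2*Z²)
b(j(-6)) - 1*(-26770) = (-51 - 2*(4/(-6) + (⅓)*(-6))²) - 1*(-26770) = (-51 - 2*(4*(-⅙) - 2)²) + 26770 = (-51 - 2*(-⅔ - 2)²) + 26770 = (-51 - 2*(-8/3)²) + 26770 = (-51 - 2*64/9) + 26770 = (-51 - 128/9) + 26770 = -587/9 + 26770 = 240343/9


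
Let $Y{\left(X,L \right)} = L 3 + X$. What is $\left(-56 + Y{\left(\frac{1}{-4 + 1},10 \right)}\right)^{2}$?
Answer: $\frac{6241}{9} \approx 693.44$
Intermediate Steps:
$Y{\left(X,L \right)} = X + 3 L$ ($Y{\left(X,L \right)} = 3 L + X = X + 3 L$)
$\left(-56 + Y{\left(\frac{1}{-4 + 1},10 \right)}\right)^{2} = \left(-56 + \left(\frac{1}{-4 + 1} + 3 \cdot 10\right)\right)^{2} = \left(-56 + \left(\frac{1}{-3} + 30\right)\right)^{2} = \left(-56 + \left(- \frac{1}{3} + 30\right)\right)^{2} = \left(-56 + \frac{89}{3}\right)^{2} = \left(- \frac{79}{3}\right)^{2} = \frac{6241}{9}$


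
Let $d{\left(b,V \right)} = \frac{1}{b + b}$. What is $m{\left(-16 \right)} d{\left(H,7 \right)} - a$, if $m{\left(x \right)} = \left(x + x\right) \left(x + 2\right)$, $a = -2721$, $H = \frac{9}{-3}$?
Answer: $\frac{7939}{3} \approx 2646.3$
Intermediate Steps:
$H = -3$ ($H = 9 \left(- \frac{1}{3}\right) = -3$)
$d{\left(b,V \right)} = \frac{1}{2 b}$
$m{\left(x \right)} = 2 x \left(2 + x\right)$
$m{\left(-16 \right)} d{\left(H,7 \right)} - a = 2 \left(-16\right) \left(2 - 16\right) \frac{1}{2 \left(-3\right)} - -2721 = 2 \left(-16\right) \left(-14\right) \frac{1}{2} \left(- \frac{1}{3}\right) + 2721 = 448 \left(- \frac{1}{6}\right) + 2721 = - \frac{224}{3} + 2721 = \frac{7939}{3}$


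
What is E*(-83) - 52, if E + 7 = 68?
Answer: -5115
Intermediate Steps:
E = 61 (E = -7 + 68 = 61)
E*(-83) - 52 = 61*(-83) - 52 = -5063 - 52 = -5115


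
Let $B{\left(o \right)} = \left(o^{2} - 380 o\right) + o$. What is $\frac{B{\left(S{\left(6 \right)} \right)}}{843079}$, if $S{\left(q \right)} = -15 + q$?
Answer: $\frac{3492}{843079} \approx 0.004142$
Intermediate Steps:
$B{\left(o \right)} = o^{2} - 379 o$
$\frac{B{\left(S{\left(6 \right)} \right)}}{843079} = \frac{\left(-15 + 6\right) \left(-379 + \left(-15 + 6\right)\right)}{843079} = - 9 \left(-379 - 9\right) \frac{1}{843079} = \left(-9\right) \left(-388\right) \frac{1}{843079} = 3492 \cdot \frac{1}{843079} = \frac{3492}{843079}$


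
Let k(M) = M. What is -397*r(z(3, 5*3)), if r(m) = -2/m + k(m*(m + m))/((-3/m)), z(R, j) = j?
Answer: 13399544/15 ≈ 8.9330e+5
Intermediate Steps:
r(m) = -2/m - 2*m**3/3 (r(m) = -2/m + (m*(m + m))/((-3/m)) = -2/m + (m*(2*m))*(-m/3) = -2/m + (2*m**2)*(-m/3) = -2/m - 2*m**3/3)
-397*r(z(3, 5*3)) = -794*(-3 - (5*3)**4)/(3*(5*3)) = -794*(-3 - 1*15**4)/(3*15) = -794*(-3 - 1*50625)/(3*15) = -794*(-3 - 50625)/(3*15) = -794*(-50628)/(3*15) = -397*(-33752/15) = 13399544/15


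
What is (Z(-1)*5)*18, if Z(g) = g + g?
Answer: -180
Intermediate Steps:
Z(g) = 2*g
(Z(-1)*5)*18 = ((2*(-1))*5)*18 = -2*5*18 = -10*18 = -180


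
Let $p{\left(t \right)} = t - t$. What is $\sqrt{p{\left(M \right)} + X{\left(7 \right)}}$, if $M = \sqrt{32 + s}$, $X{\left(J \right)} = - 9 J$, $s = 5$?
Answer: $3 i \sqrt{7} \approx 7.9373 i$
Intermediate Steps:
$M = \sqrt{37}$ ($M = \sqrt{32 + 5} = \sqrt{37} \approx 6.0828$)
$p{\left(t \right)} = 0$
$\sqrt{p{\left(M \right)} + X{\left(7 \right)}} = \sqrt{0 - 63} = \sqrt{-63} = 3 i \sqrt{7}$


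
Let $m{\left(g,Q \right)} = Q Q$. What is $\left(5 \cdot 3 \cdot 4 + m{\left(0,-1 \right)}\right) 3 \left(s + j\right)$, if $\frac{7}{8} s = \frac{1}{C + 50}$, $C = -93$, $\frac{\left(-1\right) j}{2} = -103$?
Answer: $\frac{11345634}{301} \approx 37693.0$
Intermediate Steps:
$j = 206$ ($j = \left(-2\right) \left(-103\right) = 206$)
$m{\left(g,Q \right)} = Q^{2}$
$s = - \frac{8}{301}$ ($s = \frac{8}{7 \left(-93 + 50\right)} = \frac{8}{7 \left(-43\right)} = \frac{8}{7} \left(- \frac{1}{43}\right) = - \frac{8}{301} \approx -0.026578$)
$\left(5 \cdot 3 \cdot 4 + m{\left(0,-1 \right)}\right) 3 \left(s + j\right) = \left(5 \cdot 3 \cdot 4 + \left(-1\right)^{2}\right) 3 \left(- \frac{8}{301} + 206\right) = \left(15 \cdot 4 + 1\right) 3 \cdot \frac{61998}{301} = \left(60 + 1\right) 3 \cdot \frac{61998}{301} = 61 \cdot 3 \cdot \frac{61998}{301} = 183 \cdot \frac{61998}{301} = \frac{11345634}{301}$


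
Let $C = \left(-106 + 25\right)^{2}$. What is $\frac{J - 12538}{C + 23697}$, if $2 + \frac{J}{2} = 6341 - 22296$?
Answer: $- \frac{22226}{15129} \approx -1.4691$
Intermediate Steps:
$C = 6561$ ($C = \left(-81\right)^{2} = 6561$)
$J = -31914$ ($J = -4 + 2 \left(6341 - 22296\right) = -4 + 2 \left(-15955\right) = -4 - 31910 = -31914$)
$\frac{J - 12538}{C + 23697} = \frac{-31914 - 12538}{6561 + 23697} = - \frac{44452}{30258} = \left(-44452\right) \frac{1}{30258} = - \frac{22226}{15129}$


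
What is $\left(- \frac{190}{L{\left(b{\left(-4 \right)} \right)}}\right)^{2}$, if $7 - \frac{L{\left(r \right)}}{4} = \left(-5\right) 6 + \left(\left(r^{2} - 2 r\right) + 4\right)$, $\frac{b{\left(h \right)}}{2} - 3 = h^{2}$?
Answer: $\frac{361}{285156} \approx 0.001266$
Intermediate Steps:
$b{\left(h \right)} = 6 + 2 h^{2}$
$L{\left(r \right)} = 132 - 4 r^{2} + 8 r$ ($L{\left(r \right)} = 28 - 4 \left(\left(-5\right) 6 + \left(\left(r^{2} - 2 r\right) + 4\right)\right) = 28 - 4 \left(-30 + \left(4 + r^{2} - 2 r\right)\right) = 28 - 4 \left(-26 + r^{2} - 2 r\right) = 28 + \left(104 - 4 r^{2} + 8 r\right) = 132 - 4 r^{2} + 8 r$)
$\left(- \frac{190}{L{\left(b{\left(-4 \right)} \right)}}\right)^{2} = \left(- \frac{190}{132 - 4 \left(6 + 2 \left(-4\right)^{2}\right)^{2} + 8 \left(6 + 2 \left(-4\right)^{2}\right)}\right)^{2} = \left(- \frac{190}{132 - 4 \left(6 + 2 \cdot 16\right)^{2} + 8 \left(6 + 2 \cdot 16\right)}\right)^{2} = \left(- \frac{190}{132 - 4 \left(6 + 32\right)^{2} + 8 \left(6 + 32\right)}\right)^{2} = \left(- \frac{190}{132 - 4 \cdot 38^{2} + 8 \cdot 38}\right)^{2} = \left(- \frac{190}{132 - 5776 + 304}\right)^{2} = \left(- \frac{190}{-5340}\right)^{2} = \left(\left(-190\right) \left(- \frac{1}{5340}\right)\right)^{2} = \left(\frac{19}{534}\right)^{2} = \frac{361}{285156}$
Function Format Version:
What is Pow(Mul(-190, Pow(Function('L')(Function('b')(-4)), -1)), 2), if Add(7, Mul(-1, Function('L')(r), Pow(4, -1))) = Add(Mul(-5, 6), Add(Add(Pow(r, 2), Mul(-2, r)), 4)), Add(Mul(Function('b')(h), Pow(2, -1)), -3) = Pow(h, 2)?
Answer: Rational(361, 285156) ≈ 0.0012660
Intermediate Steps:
Function('b')(h) = Add(6, Mul(2, Pow(h, 2)))
Function('L')(r) = Add(132, Mul(-4, Pow(r, 2)), Mul(8, r)) (Function('L')(r) = Add(28, Mul(-4, Add(Mul(-5, 6), Add(Add(Pow(r, 2), Mul(-2, r)), 4)))) = Add(28, Mul(-4, Add(-30, Add(4, Pow(r, 2), Mul(-2, r))))) = Add(28, Mul(-4, Add(-26, Pow(r, 2), Mul(-2, r)))) = Add(28, Add(104, Mul(-4, Pow(r, 2)), Mul(8, r))) = Add(132, Mul(-4, Pow(r, 2)), Mul(8, r)))
Pow(Mul(-190, Pow(Function('L')(Function('b')(-4)), -1)), 2) = Pow(Mul(-190, Pow(Add(132, Mul(-4, Pow(Add(6, Mul(2, Pow(-4, 2))), 2)), Mul(8, Add(6, Mul(2, Pow(-4, 2))))), -1)), 2) = Pow(Mul(-190, Pow(Add(132, Mul(-4, Pow(Add(6, Mul(2, 16)), 2)), Mul(8, Add(6, Mul(2, 16)))), -1)), 2) = Pow(Mul(-190, Pow(Add(132, Mul(-4, Pow(Add(6, 32), 2)), Mul(8, Add(6, 32))), -1)), 2) = Pow(Mul(-190, Pow(Add(132, Mul(-4, Pow(38, 2)), Mul(8, 38)), -1)), 2) = Pow(Mul(-190, Pow(Add(132, Mul(-4, 1444), 304), -1)), 2) = Pow(Mul(-190, Pow(Add(132, -5776, 304), -1)), 2) = Pow(Mul(-190, Pow(-5340, -1)), 2) = Pow(Mul(-190, Rational(-1, 5340)), 2) = Pow(Rational(19, 534), 2) = Rational(361, 285156)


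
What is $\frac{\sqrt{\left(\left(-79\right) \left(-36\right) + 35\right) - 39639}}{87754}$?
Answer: $\frac{i \sqrt{9190}}{43877} \approx 0.0021848 i$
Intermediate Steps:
$\frac{\sqrt{\left(\left(-79\right) \left(-36\right) + 35\right) - 39639}}{87754} = \sqrt{\left(2844 + 35\right) - 39639} \cdot \frac{1}{87754} = \sqrt{2879 - 39639} \cdot \frac{1}{87754} = \sqrt{-36760} \cdot \frac{1}{87754} = 2 i \sqrt{9190} \cdot \frac{1}{87754} = \frac{i \sqrt{9190}}{43877}$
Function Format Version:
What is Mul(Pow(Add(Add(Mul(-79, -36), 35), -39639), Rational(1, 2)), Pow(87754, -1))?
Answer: Mul(Rational(1, 43877), I, Pow(9190, Rational(1, 2))) ≈ Mul(0.0021848, I)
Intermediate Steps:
Mul(Pow(Add(Add(Mul(-79, -36), 35), -39639), Rational(1, 2)), Pow(87754, -1)) = Mul(Pow(Add(Add(2844, 35), -39639), Rational(1, 2)), Rational(1, 87754)) = Mul(Pow(Add(2879, -39639), Rational(1, 2)), Rational(1, 87754)) = Mul(Pow(-36760, Rational(1, 2)), Rational(1, 87754)) = Mul(Mul(2, I, Pow(9190, Rational(1, 2))), Rational(1, 87754)) = Mul(Rational(1, 43877), I, Pow(9190, Rational(1, 2)))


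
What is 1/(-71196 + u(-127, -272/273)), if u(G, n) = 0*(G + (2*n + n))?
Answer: -1/71196 ≈ -1.4046e-5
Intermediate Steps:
u(G, n) = 0 (u(G, n) = 0*(G + 3*n) = 0)
1/(-71196 + u(-127, -272/273)) = 1/(-71196 + 0) = 1/(-71196) = -1/71196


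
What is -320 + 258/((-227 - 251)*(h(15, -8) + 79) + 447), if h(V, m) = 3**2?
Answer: -13317698/41617 ≈ -320.01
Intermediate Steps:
h(V, m) = 9
-320 + 258/((-227 - 251)*(h(15, -8) + 79) + 447) = -320 + 258/((-227 - 251)*(9 + 79) + 447) = -320 + 258/(-478*88 + 447) = -320 + 258/(-42064 + 447) = -320 + 258/(-41617) = -320 - 1/41617*258 = -320 - 258/41617 = -13317698/41617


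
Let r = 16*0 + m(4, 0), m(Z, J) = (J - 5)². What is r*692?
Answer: 17300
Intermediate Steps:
m(Z, J) = (-5 + J)²
r = 25 (r = 16*0 + (-5 + 0)² = 0 + (-5)² = 0 + 25 = 25)
r*692 = 25*692 = 17300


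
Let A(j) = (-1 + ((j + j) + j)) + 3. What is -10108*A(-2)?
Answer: 40432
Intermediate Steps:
A(j) = 2 + 3*j (A(j) = (-1 + (2*j + j)) + 3 = (-1 + 3*j) + 3 = 2 + 3*j)
-10108*A(-2) = -10108*(2 + 3*(-2)) = -10108*(2 - 6) = -10108*(-4) = 40432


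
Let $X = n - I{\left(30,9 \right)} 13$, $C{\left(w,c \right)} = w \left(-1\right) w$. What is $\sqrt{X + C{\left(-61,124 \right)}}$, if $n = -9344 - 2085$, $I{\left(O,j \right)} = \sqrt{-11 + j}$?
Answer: $\sqrt{-15150 - 13 i \sqrt{2}} \approx 0.0747 - 123.09 i$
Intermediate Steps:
$C{\left(w,c \right)} = - w^{2}$ ($C{\left(w,c \right)} = - w w = - w^{2}$)
$n = -11429$ ($n = -9344 - 2085 = -11429$)
$X = -11429 - 13 i \sqrt{2}$ ($X = -11429 - \sqrt{-11 + 9} \cdot 13 = -11429 - \sqrt{-2} \cdot 13 = -11429 - i \sqrt{2} \cdot 13 = -11429 - 13 i \sqrt{2} \approx -11429.0 - 18.385 i$)
$\sqrt{X + C{\left(-61,124 \right)}} = \sqrt{\left(-11429 - 13 i \sqrt{2}\right) - \left(-61\right)^{2}} = \sqrt{\left(-11429 - 13 i \sqrt{2}\right) - 3721} = \sqrt{-15150 - 13 i \sqrt{2}}$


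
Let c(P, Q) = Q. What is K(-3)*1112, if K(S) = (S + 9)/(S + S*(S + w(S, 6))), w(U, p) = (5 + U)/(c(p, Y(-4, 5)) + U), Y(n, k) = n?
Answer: 973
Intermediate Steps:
w(U, p) = (5 + U)/(-4 + U)
K(S) = (9 + S)/(S + S*(S + (5 + S)/(-4 + S))) (K(S) = (S + 9)/(S + S*(S + (5 + S)/(-4 + S))) = (9 + S)/(S + S*(S + (5 + S)/(-4 + S))))
K(-3)*1112 = ((-4 - 3)*(9 - 3)/((-3)*(5 - 3 + (1 - 3)*(-4 - 3))))*1112 = -⅓*(-7)*6/(5 - 3 - 2*(-7))*1112 = -⅓*(-7)*6/(5 - 3 + 14)*1112 = -⅓*(-7)*6/16*1112 = -⅓*1/16*(-7)*6*1112 = (7/8)*1112 = 973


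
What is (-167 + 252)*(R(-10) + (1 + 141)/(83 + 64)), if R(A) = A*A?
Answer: 1261570/147 ≈ 8582.1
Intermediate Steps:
R(A) = A²
(-167 + 252)*(R(-10) + (1 + 141)/(83 + 64)) = (-167 + 252)*((-10)² + (1 + 141)/(83 + 64)) = 85*(100 + 142/147) = 85*(14842/147) = 1261570/147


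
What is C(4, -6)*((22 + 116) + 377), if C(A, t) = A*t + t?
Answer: -15450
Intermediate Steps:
C(A, t) = t + A*t
C(4, -6)*((22 + 116) + 377) = (-6*(1 + 4))*((22 + 116) + 377) = (-6*5)*(138 + 377) = -30*515 = -15450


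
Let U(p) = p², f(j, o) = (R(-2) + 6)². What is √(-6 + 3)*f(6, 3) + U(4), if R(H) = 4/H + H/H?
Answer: 16 + 25*I*√3 ≈ 16.0 + 43.301*I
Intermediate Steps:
R(H) = 1 + 4/H (R(H) = 4/H + 1 = 1 + 4/H)
f(j, o) = 25 (f(j, o) = ((4 - 2)/(-2) + 6)² = (-½*2 + 6)² = (-1 + 6)² = 5² = 25)
√(-6 + 3)*f(6, 3) + U(4) = √(-6 + 3)*25 + 4² = √(-3)*25 + 16 = (I*√3)*25 + 16 = 25*I*√3 + 16 = 16 + 25*I*√3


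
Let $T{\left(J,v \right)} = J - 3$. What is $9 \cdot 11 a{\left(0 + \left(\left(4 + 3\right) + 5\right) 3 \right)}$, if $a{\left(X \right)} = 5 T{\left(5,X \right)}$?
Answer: $990$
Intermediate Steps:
$T{\left(J,v \right)} = -3 + J$
$a{\left(X \right)} = 10$ ($a{\left(X \right)} = 5 \left(-3 + 5\right) = 5 \cdot 2 = 10$)
$9 \cdot 11 a{\left(0 + \left(\left(4 + 3\right) + 5\right) 3 \right)} = 9 \cdot 11 \cdot 10 = 99 \cdot 10 = 990$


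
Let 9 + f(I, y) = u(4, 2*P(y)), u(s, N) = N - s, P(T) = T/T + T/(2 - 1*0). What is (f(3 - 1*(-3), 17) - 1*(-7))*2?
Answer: 26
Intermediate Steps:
P(T) = 1 + T/2 (P(T) = 1 + T/(2 + 0) = 1 + T/2)
f(I, y) = -11 + y (f(I, y) = -9 + (2*(1 + y/2) - 1*4) = -9 + ((2 + y) - 4) = -9 + (-2 + y) = -11 + y)
(f(3 - 1*(-3), 17) - 1*(-7))*2 = ((-11 + 17) - 1*(-7))*2 = (6 + 7)*2 = 13*2 = 26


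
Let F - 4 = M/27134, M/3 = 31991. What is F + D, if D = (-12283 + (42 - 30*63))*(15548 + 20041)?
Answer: -13645909781797/27134 ≈ -5.0291e+8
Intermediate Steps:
M = 95973 (M = 3*31991 = 95973)
F = 204509/27134 (F = 4 + 95973/27134 = 204509/27134 ≈ 7.5370)
D = -502908159 (D = (-12283 + (42 - 1890))*35589 = (-12283 - 1848)*35589 = -14131*35589 = -502908159)
F + D = 204509/27134 - 502908159 = -13645909781797/27134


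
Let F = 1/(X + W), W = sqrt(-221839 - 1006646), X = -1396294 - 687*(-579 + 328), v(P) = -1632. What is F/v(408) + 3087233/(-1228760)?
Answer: -55489698152446623469/22085641581114022080 + I*sqrt(1228485)/2444453965812288 ≈ -2.5125 + 4.5342e-13*I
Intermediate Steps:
X = -1223857 (X = -1396294 - 687*(-251) = -1396294 + 172437 = -1223857)
W = I*sqrt(1228485) (W = sqrt(-1228485) = I*sqrt(1228485) ≈ 1108.4*I)
F = 1/(-1223857 + I*sqrt(1228485)) ≈ -8.1709e-7 - 7.4e-10*I
F/v(408) + 3087233/(-1228760) = (-1223857/1497827184934 - I*sqrt(1228485)/1497827184934)/(-1632) + 3087233/(-1228760) = (-1223857/1497827184934 - I*sqrt(1228485)/1497827184934)*(-1/1632) + 3087233*(-1/1228760) = (1223857/2444453965812288 + I*sqrt(1228485)/2444453965812288) - 3087233/1228760 = -55489698152446623469/22085641581114022080 + I*sqrt(1228485)/2444453965812288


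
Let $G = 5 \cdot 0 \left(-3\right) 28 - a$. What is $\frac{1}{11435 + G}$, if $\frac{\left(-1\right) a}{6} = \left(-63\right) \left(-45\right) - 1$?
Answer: $\frac{1}{28439} \approx 3.5163 \cdot 10^{-5}$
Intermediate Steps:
$a = -17004$ ($a = - 6 \left(\left(-63\right) \left(-45\right) - 1\right) = - 6 \left(2835 - 1\right) = \left(-6\right) 2834 = -17004$)
$G = 17004$ ($G = 5 \cdot 0 \left(-3\right) 28 - -17004 = 5 \cdot 0 \cdot 28 + 17004 = 0 \cdot 28 + 17004 = 0 + 17004 = 17004$)
$\frac{1}{11435 + G} = \frac{1}{11435 + 17004} = \frac{1}{28439}$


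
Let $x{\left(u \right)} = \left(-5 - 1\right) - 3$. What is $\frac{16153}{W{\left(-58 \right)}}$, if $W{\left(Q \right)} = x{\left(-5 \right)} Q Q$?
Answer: $- \frac{557}{1044} \approx -0.53352$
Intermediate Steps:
$x{\left(u \right)} = -9$ ($x{\left(u \right)} = \left(-5 - 1\right) - 3 = -6 - 3 = -9$)
$W{\left(Q \right)} = - 9 Q^{2}$ ($W{\left(Q \right)} = - 9 Q Q = - 9 Q^{2}$)
$\frac{16153}{W{\left(-58 \right)}} = \frac{16153}{\left(-9\right) \left(-58\right)^{2}} = \frac{16153}{\left(-9\right) 3364} = \frac{16153}{-30276} = 16153 \left(- \frac{1}{30276}\right) = - \frac{557}{1044}$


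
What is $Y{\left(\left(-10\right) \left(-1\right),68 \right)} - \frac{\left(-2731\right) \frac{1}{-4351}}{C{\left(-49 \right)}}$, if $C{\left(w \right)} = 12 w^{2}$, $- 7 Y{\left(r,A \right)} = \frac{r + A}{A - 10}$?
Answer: $- \frac{698519123}{3635469348} \approx -0.19214$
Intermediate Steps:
$Y{\left(r,A \right)} = - \frac{A + r}{7 \left(-10 + A\right)}$ ($Y{\left(r,A \right)} = - \frac{\left(r + A\right) \frac{1}{A - 10}}{7} = - \frac{\left(A + r\right) \frac{1}{-10 + A}}{7} = - \frac{\frac{1}{-10 + A} \left(A + r\right)}{7} = - \frac{A + r}{7 \left(-10 + A\right)}$)
$Y{\left(\left(-10\right) \left(-1\right),68 \right)} - \frac{\left(-2731\right) \frac{1}{-4351}}{C{\left(-49 \right)}} = \frac{\left(-1\right) 68 - \left(-10\right) \left(-1\right)}{7 \left(-10 + 68\right)} - \frac{\left(-2731\right) \frac{1}{-4351}}{12 \left(-49\right)^{2}} = \frac{-68 - 10}{7 \cdot 58} - \frac{\left(-2731\right) \left(- \frac{1}{4351}\right)}{12 \cdot 2401} = \frac{1}{7} \cdot \frac{1}{58} \left(-68 - 10\right) - \frac{2731}{4351 \cdot 28812} = \frac{1}{7} \cdot \frac{1}{58} \left(-78\right) - \frac{2731}{4351} \cdot \frac{1}{28812} = - \frac{39}{203} - \frac{2731}{125361012} = - \frac{698519123}{3635469348}$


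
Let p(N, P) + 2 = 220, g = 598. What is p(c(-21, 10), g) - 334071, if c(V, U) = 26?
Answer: -333853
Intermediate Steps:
p(N, P) = 218 (p(N, P) = -2 + 220 = 218)
p(c(-21, 10), g) - 334071 = 218 - 334071 = -333853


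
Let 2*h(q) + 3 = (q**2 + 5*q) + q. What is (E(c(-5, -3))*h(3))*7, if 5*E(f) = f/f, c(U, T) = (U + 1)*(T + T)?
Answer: 84/5 ≈ 16.800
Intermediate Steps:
c(U, T) = 2*T*(1 + U) (c(U, T) = (1 + U)*(2*T) = 2*T*(1 + U))
E(f) = 1/5 (E(f) = (f/f)/5 = (1/5)*1 = 1/5)
h(q) = -3/2 + q**2/2 + 3*q (h(q) = -3/2 + ((q**2 + 5*q) + q)/2 = -3/2 + (q**2 + 6*q)/2 = -3/2 + (q**2/2 + 3*q) = -3/2 + q**2/2 + 3*q)
(E(c(-5, -3))*h(3))*7 = ((-3/2 + (1/2)*3**2 + 3*3)/5)*7 = ((-3/2 + (1/2)*9 + 9)/5)*7 = ((-3/2 + 9/2 + 9)/5)*7 = ((1/5)*12)*7 = (12/5)*7 = 84/5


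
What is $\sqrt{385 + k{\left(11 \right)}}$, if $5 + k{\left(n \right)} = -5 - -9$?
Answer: $8 \sqrt{6} \approx 19.596$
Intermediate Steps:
$k{\left(n \right)} = -1$ ($k{\left(n \right)} = -5 - -4 = -5 + \left(-5 + 9\right) = -5 + 4 = -1$)
$\sqrt{385 + k{\left(11 \right)}} = \sqrt{385 - 1} = \sqrt{384} = 8 \sqrt{6}$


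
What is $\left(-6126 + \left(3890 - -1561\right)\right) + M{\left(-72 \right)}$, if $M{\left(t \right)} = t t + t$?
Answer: $4437$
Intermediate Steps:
$M{\left(t \right)} = t + t^{2}$ ($M{\left(t \right)} = t^{2} + t = t + t^{2}$)
$\left(-6126 + \left(3890 - -1561\right)\right) + M{\left(-72 \right)} = \left(-6126 + \left(3890 - -1561\right)\right) - 72 \left(1 - 72\right) = \left(-6126 + \left(3890 + 1561\right)\right) - -5112 = \left(-6126 + 5451\right) + 5112 = -675 + 5112 = 4437$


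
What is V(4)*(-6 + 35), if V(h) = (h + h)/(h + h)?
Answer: 29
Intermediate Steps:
V(h) = 1 (V(h) = (2*h)/((2*h)) = (2*h)*(1/(2*h)) = 1)
V(4)*(-6 + 35) = 1*(-6 + 35) = 1*29 = 29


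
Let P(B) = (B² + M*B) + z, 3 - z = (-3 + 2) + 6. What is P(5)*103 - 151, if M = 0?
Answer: 2218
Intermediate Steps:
z = -2 (z = 3 - ((-3 + 2) + 6) = 3 - (-1 + 6) = 3 - 1*5 = 3 - 5 = -2)
P(B) = -2 + B² (P(B) = (B² + 0*B) - 2 = (B² + 0) - 2 = B² - 2 = -2 + B²)
P(5)*103 - 151 = (-2 + 5²)*103 - 151 = (-2 + 25)*103 - 151 = 23*103 - 151 = 2369 - 151 = 2218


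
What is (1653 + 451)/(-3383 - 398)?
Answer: -2104/3781 ≈ -0.55647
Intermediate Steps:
(1653 + 451)/(-3383 - 398) = 2104/(-3781) = 2104*(-1/3781) = -2104/3781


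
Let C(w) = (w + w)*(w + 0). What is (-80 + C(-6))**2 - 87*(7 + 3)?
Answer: -806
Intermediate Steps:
C(w) = 2*w**2 (C(w) = (2*w)*w = 2*w**2)
(-80 + C(-6))**2 - 87*(7 + 3) = (-80 + 2*(-6)**2)**2 - 87*(7 + 3) = (-80 + 2*36)**2 - 87*10 = (-80 + 72)**2 - 1*870 = (-8)**2 - 870 = 64 - 870 = -806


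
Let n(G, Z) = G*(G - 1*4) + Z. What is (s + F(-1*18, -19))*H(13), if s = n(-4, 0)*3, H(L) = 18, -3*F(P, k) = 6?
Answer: 1692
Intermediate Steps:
F(P, k) = -2 (F(P, k) = -1/3*6 = -2)
n(G, Z) = Z + G*(-4 + G) (n(G, Z) = G*(G - 4) + Z = G*(-4 + G) + Z = Z + G*(-4 + G))
s = 96 (s = (0 + (-4)**2 - 4*(-4))*3 = (0 + 16 + 16)*3 = 32*3 = 96)
(s + F(-1*18, -19))*H(13) = (96 - 2)*18 = 94*18 = 1692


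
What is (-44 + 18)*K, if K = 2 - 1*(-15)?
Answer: -442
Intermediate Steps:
K = 17 (K = 2 + 15 = 17)
(-44 + 18)*K = (-44 + 18)*17 = -26*17 = -442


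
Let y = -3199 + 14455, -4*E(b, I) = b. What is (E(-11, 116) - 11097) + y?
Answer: 647/4 ≈ 161.75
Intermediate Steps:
E(b, I) = -b/4
y = 11256
(E(-11, 116) - 11097) + y = (-¼*(-11) - 11097) + 11256 = (11/4 - 11097) + 11256 = -44377/4 + 11256 = 647/4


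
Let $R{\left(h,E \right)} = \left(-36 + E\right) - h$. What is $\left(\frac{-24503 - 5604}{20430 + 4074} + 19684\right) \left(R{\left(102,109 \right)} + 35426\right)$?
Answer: $\frac{5690735915571}{8168} \approx 6.9671 \cdot 10^{8}$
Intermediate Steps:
$R{\left(h,E \right)} = -36 + E - h$
$\left(\frac{-24503 - 5604}{20430 + 4074} + 19684\right) \left(R{\left(102,109 \right)} + 35426\right) = \left(\frac{-24503 - 5604}{20430 + 4074} + 19684\right) \left(\left(-36 + 109 - 102\right) + 35426\right) = \left(- \frac{30107}{24504} + 19684\right) \left(\left(-36 + 109 - 102\right) + 35426\right) = \left(\left(-30107\right) \frac{1}{24504} + 19684\right) \left(-29 + 35426\right) = \left(- \frac{30107}{24504} + 19684\right) 35397 = \frac{482306629}{24504} \cdot 35397 = \frac{5690735915571}{8168}$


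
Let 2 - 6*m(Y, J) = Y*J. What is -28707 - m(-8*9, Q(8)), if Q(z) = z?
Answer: -86410/3 ≈ -28803.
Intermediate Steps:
m(Y, J) = 1/3 - J*Y/6 (m(Y, J) = 1/3 - Y*J/6 = 1/3 - J*Y/6)
-28707 - m(-8*9, Q(8)) = -28707 - (1/3 - 1/6*8*(-8*9)) = -28707 - (1/3 - 1/6*8*(-72)) = -28707 - (1/3 + 96) = -28707 - 1*289/3 = -28707 - 289/3 = -86410/3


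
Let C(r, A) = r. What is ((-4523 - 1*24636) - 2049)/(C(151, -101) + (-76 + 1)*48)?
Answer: 31208/3449 ≈ 9.0484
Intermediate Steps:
((-4523 - 1*24636) - 2049)/(C(151, -101) + (-76 + 1)*48) = ((-4523 - 1*24636) - 2049)/(151 + (-76 + 1)*48) = ((-4523 - 24636) - 2049)/(151 - 75*48) = (-29159 - 2049)/(151 - 3600) = -31208/(-3449) = -31208*(-1/3449) = 31208/3449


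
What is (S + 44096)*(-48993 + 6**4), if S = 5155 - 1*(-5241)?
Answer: -2599104924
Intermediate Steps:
S = 10396 (S = 5155 + 5241 = 10396)
(S + 44096)*(-48993 + 6**4) = (10396 + 44096)*(-48993 + 6**4) = 54492*(-48993 + 1296) = 54492*(-47697) = -2599104924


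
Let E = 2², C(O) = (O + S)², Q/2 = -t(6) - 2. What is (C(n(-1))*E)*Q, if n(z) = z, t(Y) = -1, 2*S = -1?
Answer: -18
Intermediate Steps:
S = -½ (S = (½)*(-1) = -½ ≈ -0.50000)
Q = -2 (Q = 2*(-1*(-1) - 2) = 2*(1 - 2) = 2*(-1) = -2)
C(O) = (-½ + O)² (C(O) = (O - ½)² = (-½ + O)²)
E = 4
(C(n(-1))*E)*Q = (((-1 + 2*(-1))²/4)*4)*(-2) = (((-1 - 2)²/4)*4)*(-2) = (((¼)*(-3)²)*4)*(-2) = (((¼)*9)*4)*(-2) = ((9/4)*4)*(-2) = 9*(-2) = -18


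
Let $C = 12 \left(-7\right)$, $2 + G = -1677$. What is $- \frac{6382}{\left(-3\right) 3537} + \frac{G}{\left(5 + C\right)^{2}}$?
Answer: $\frac{22014193}{66223251} \approx 0.33242$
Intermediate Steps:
$G = -1679$ ($G = -2 - 1677 = -1679$)
$C = -84$
$- \frac{6382}{\left(-3\right) 3537} + \frac{G}{\left(5 + C\right)^{2}} = - \frac{6382}{\left(-3\right) 3537} - \frac{1679}{\left(5 - 84\right)^{2}} = - \frac{6382}{-10611} - \frac{1679}{\left(-79\right)^{2}} = \left(-6382\right) \left(- \frac{1}{10611}\right) - \frac{1679}{6241} = \frac{6382}{10611} - \frac{1679}{6241} = \frac{22014193}{66223251}$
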